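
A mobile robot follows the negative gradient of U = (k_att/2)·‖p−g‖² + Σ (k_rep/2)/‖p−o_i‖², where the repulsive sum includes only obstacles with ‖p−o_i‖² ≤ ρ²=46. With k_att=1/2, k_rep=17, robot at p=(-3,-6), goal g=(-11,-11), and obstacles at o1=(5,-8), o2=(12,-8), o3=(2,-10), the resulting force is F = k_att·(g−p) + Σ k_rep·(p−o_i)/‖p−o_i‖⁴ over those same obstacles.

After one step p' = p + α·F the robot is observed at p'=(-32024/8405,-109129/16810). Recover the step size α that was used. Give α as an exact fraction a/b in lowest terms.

F_att = 1/2·(g−p) = 1/2·(-8,-5) = (-4.0000,-2.5000)
o1: d²=68 > ρ²=46 → inactive
o2: d²=229 > ρ²=46 → inactive
o3: d²=41 ≤ ρ²=46; F_rep = 17·(-5,4)/41² = (-0.0506,0.0405)
F = F_att + ΣF_rep = (-4.0506,-2.4595)
Δp = p'−p = (-0.8101,-0.4919); α = Δx/Fx = (-6809/8405) / (-6809/1681) = 1/5
check: Δy/Fy = (-8269/16810) / (-8269/3362) = 1/5 ✓

α = 1/5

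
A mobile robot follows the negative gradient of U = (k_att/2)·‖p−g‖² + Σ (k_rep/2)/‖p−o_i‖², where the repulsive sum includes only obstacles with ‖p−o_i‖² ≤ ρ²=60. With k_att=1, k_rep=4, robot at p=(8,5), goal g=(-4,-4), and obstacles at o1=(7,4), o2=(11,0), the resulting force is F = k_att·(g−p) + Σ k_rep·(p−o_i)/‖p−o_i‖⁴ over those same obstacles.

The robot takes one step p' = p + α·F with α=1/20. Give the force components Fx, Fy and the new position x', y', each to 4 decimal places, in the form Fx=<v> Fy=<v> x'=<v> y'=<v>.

F_att = 1·(g−p) = 1·(-12,-9) = (-12.0000,-9.0000)
o1: d²=2 ≤ ρ²=60; F_rep = 4·(1,1)/2² = (1.0000,1.0000)
o2: d²=34 ≤ ρ²=60; F_rep = 4·(-3,5)/34² = (-0.0104,0.0173)
F = F_att + ΣF_rep = (-11.0104,-7.9827)
p' = p + 1/20·F = (7.4495,4.6009)

Fx=-11.0104 Fy=-7.9827 x'=7.4495 y'=4.6009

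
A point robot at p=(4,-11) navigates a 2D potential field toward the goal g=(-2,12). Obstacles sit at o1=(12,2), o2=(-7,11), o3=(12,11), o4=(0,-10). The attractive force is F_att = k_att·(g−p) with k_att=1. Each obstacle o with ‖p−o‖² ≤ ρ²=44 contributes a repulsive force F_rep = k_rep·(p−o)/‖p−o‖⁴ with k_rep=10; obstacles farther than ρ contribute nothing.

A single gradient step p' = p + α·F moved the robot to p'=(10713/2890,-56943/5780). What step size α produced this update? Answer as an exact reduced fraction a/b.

α = 1/20

F_att = 1·(g−p) = 1·(-6,23) = (-6.0000,23.0000)
o1: d²=233 > ρ²=44 → inactive
o2: d²=605 > ρ²=44 → inactive
o3: d²=548 > ρ²=44 → inactive
o4: d²=17 ≤ ρ²=44; F_rep = 10·(4,-1)/17² = (0.1384,-0.0346)
F = F_att + ΣF_rep = (-5.8616,22.9654)
Δp = p'−p = (-0.2931,1.1483); α = Δx/Fx = (-847/2890) / (-1694/289) = 1/20
check: Δy/Fy = (6637/5780) / (6637/289) = 1/20 ✓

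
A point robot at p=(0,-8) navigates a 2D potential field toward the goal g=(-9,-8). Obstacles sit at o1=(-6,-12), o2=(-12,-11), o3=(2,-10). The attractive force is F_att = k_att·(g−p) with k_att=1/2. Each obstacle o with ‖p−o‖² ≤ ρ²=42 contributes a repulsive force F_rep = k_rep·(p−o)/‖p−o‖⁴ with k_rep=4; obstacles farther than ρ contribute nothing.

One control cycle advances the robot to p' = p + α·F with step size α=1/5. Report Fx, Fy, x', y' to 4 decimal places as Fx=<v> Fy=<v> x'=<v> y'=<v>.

Fx=-4.6250 Fy=0.1250 x'=-0.9250 y'=-7.9750

F_att = 1/2·(g−p) = 1/2·(-9,0) = (-4.5000,0.0000)
o1: d²=52 > ρ²=42 → inactive
o2: d²=153 > ρ²=42 → inactive
o3: d²=8 ≤ ρ²=42; F_rep = 4·(-2,2)/8² = (-0.1250,0.1250)
F = F_att + ΣF_rep = (-4.6250,0.1250)
p' = p + 1/5·F = (-0.9250,-7.9750)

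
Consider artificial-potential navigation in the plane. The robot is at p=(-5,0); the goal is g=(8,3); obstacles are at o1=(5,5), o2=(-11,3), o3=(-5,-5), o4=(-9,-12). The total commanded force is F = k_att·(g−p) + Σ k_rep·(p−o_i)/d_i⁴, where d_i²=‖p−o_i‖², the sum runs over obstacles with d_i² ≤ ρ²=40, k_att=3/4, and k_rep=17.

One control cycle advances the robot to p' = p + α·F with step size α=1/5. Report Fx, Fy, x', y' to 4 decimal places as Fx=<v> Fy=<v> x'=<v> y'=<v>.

F_att = 3/4·(g−p) = 3/4·(13,3) = (9.7500,2.2500)
o1: d²=125 > ρ²=40 → inactive
o2: d²=45 > ρ²=40 → inactive
o3: d²=25 ≤ ρ²=40; F_rep = 17·(0,5)/25² = (0.0000,0.1360)
o4: d²=160 > ρ²=40 → inactive
F = F_att + ΣF_rep = (9.7500,2.3860)
p' = p + 1/5·F = (-3.0500,0.4772)

Fx=9.7500 Fy=2.3860 x'=-3.0500 y'=0.4772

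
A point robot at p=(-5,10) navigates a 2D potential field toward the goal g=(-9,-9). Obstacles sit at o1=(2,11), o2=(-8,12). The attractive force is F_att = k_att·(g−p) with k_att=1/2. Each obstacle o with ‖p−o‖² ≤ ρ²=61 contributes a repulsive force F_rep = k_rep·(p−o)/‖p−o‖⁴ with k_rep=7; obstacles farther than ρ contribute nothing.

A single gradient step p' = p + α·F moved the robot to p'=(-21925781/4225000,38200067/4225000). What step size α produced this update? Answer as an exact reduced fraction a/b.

α = 1/10

F_att = 1/2·(g−p) = 1/2·(-4,-19) = (-2.0000,-9.5000)
o1: d²=50 ≤ ρ²=61; F_rep = 7·(-7,-1)/50² = (-0.0196,-0.0028)
o2: d²=13 ≤ ρ²=61; F_rep = 7·(3,-2)/13² = (0.1243,-0.0828)
F = F_att + ΣF_rep = (-1.8953,-9.5856)
Δp = p'−p = (-0.1895,-0.9586); α = Δx/Fx = (-800781/4225000) / (-800781/422500) = 1/10
check: Δy/Fy = (-4049933/4225000) / (-4049933/422500) = 1/10 ✓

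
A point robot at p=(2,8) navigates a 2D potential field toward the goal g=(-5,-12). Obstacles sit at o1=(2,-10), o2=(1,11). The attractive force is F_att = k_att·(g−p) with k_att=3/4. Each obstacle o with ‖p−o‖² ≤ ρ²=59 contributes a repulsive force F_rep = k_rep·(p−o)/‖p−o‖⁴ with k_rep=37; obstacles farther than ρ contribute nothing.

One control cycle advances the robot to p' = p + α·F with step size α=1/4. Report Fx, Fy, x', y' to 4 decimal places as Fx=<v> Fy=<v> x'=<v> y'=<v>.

F_att = 3/4·(g−p) = 3/4·(-7,-20) = (-5.2500,-15.0000)
o1: d²=324 > ρ²=59 → inactive
o2: d²=10 ≤ ρ²=59; F_rep = 37·(1,-3)/10² = (0.3700,-1.1100)
F = F_att + ΣF_rep = (-4.8800,-16.1100)
p' = p + 1/4·F = (0.7800,3.9725)

Fx=-4.8800 Fy=-16.1100 x'=0.7800 y'=3.9725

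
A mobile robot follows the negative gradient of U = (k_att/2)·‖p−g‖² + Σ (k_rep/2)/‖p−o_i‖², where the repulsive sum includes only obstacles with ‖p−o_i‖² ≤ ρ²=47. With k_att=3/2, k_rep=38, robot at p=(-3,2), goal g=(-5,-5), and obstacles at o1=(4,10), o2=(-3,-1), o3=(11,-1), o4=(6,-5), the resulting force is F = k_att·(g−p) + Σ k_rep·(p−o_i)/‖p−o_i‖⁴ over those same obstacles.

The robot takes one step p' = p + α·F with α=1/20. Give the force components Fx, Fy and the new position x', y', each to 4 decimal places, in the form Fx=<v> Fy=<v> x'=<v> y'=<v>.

Fx=-3.0000 Fy=-9.0926 x'=-3.1500 y'=1.5454

F_att = 3/2·(g−p) = 3/2·(-2,-7) = (-3.0000,-10.5000)
o1: d²=113 > ρ²=47 → inactive
o2: d²=9 ≤ ρ²=47; F_rep = 38·(0,3)/9² = (0.0000,1.4074)
o3: d²=205 > ρ²=47 → inactive
o4: d²=130 > ρ²=47 → inactive
F = F_att + ΣF_rep = (-3.0000,-9.0926)
p' = p + 1/20·F = (-3.1500,1.5454)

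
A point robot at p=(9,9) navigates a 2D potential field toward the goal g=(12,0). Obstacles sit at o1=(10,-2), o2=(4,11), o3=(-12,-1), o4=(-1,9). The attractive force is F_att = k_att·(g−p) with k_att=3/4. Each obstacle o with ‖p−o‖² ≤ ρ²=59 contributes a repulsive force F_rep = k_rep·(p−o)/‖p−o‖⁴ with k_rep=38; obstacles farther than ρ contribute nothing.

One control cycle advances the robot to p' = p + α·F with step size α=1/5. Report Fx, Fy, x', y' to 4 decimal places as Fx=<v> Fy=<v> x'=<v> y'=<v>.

Fx=2.4759 Fy=-6.8404 x'=9.4952 y'=7.6319

F_att = 3/4·(g−p) = 3/4·(3,-9) = (2.2500,-6.7500)
o1: d²=122 > ρ²=59 → inactive
o2: d²=29 ≤ ρ²=59; F_rep = 38·(5,-2)/29² = (0.2259,-0.0904)
o3: d²=541 > ρ²=59 → inactive
o4: d²=100 > ρ²=59 → inactive
F = F_att + ΣF_rep = (2.4759,-6.8404)
p' = p + 1/5·F = (9.4952,7.6319)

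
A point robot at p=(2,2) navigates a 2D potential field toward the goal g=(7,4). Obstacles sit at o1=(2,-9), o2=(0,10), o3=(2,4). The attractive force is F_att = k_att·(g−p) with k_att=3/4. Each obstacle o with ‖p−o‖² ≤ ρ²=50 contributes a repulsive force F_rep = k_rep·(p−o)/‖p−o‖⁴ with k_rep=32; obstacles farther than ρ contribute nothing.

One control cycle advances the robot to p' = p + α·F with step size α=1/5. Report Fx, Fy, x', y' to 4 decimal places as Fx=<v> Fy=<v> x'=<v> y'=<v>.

Fx=3.7500 Fy=-2.5000 x'=2.7500 y'=1.5000

F_att = 3/4·(g−p) = 3/4·(5,2) = (3.7500,1.5000)
o1: d²=121 > ρ²=50 → inactive
o2: d²=68 > ρ²=50 → inactive
o3: d²=4 ≤ ρ²=50; F_rep = 32·(0,-2)/4² = (0.0000,-4.0000)
F = F_att + ΣF_rep = (3.7500,-2.5000)
p' = p + 1/5·F = (2.7500,1.5000)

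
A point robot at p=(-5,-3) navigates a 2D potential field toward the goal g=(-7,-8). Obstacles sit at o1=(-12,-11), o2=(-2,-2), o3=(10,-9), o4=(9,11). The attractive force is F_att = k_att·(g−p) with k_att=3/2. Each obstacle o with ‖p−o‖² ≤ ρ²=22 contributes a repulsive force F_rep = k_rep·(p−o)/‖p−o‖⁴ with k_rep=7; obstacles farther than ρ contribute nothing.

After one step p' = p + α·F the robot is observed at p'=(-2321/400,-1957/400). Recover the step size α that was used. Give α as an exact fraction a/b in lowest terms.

α = 1/4

F_att = 3/2·(g−p) = 3/2·(-2,-5) = (-3.0000,-7.5000)
o1: d²=113 > ρ²=22 → inactive
o2: d²=10 ≤ ρ²=22; F_rep = 7·(-3,-1)/10² = (-0.2100,-0.0700)
o3: d²=261 > ρ²=22 → inactive
o4: d²=392 > ρ²=22 → inactive
F = F_att + ΣF_rep = (-3.2100,-7.5700)
Δp = p'−p = (-0.8025,-1.8925); α = Δx/Fx = (-321/400) / (-321/100) = 1/4
check: Δy/Fy = (-757/400) / (-757/100) = 1/4 ✓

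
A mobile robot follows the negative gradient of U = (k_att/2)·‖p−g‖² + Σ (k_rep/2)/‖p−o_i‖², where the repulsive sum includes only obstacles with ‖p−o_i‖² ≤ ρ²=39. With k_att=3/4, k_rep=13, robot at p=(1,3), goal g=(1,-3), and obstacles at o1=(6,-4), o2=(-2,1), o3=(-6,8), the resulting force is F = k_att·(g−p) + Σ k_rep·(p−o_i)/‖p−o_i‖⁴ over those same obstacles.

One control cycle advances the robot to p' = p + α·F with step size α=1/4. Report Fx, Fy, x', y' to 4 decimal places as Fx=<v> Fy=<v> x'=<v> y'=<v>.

F_att = 3/4·(g−p) = 3/4·(0,-6) = (0.0000,-4.5000)
o1: d²=74 > ρ²=39 → inactive
o2: d²=13 ≤ ρ²=39; F_rep = 13·(3,2)/13² = (0.2308,0.1538)
o3: d²=74 > ρ²=39 → inactive
F = F_att + ΣF_rep = (0.2308,-4.3462)
p' = p + 1/4·F = (1.0577,1.9135)

Fx=0.2308 Fy=-4.3462 x'=1.0577 y'=1.9135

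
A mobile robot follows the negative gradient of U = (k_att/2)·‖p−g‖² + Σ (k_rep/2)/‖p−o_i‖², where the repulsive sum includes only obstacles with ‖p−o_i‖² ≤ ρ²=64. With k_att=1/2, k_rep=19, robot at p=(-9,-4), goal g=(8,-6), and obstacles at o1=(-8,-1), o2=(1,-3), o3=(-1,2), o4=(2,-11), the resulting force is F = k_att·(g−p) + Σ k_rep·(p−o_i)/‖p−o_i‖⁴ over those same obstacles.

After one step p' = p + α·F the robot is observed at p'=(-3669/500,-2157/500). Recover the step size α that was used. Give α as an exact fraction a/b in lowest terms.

F_att = 1/2·(g−p) = 1/2·(17,-2) = (8.5000,-1.0000)
o1: d²=10 ≤ ρ²=64; F_rep = 19·(-1,-3)/10² = (-0.1900,-0.5700)
o2: d²=101 > ρ²=64 → inactive
o3: d²=100 > ρ²=64 → inactive
o4: d²=170 > ρ²=64 → inactive
F = F_att + ΣF_rep = (8.3100,-1.5700)
Δp = p'−p = (1.6620,-0.3140); α = Δx/Fx = (831/500) / (831/100) = 1/5
check: Δy/Fy = (-157/500) / (-157/100) = 1/5 ✓

α = 1/5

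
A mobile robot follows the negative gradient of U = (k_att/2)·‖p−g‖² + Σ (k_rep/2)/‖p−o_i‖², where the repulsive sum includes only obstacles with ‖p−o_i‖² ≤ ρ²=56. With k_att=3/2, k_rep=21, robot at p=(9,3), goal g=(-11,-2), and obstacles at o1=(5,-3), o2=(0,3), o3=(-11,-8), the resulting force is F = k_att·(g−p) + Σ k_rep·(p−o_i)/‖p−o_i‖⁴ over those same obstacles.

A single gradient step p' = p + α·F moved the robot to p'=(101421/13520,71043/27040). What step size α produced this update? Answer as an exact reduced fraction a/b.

F_att = 3/2·(g−p) = 3/2·(-20,-5) = (-30.0000,-7.5000)
o1: d²=52 ≤ ρ²=56; F_rep = 21·(4,6)/52² = (0.0311,0.0466)
o2: d²=81 > ρ²=56 → inactive
o3: d²=521 > ρ²=56 → inactive
F = F_att + ΣF_rep = (-29.9689,-7.4534)
Δp = p'−p = (-1.4984,-0.3727); α = Δx/Fx = (-20259/13520) / (-20259/676) = 1/20
check: Δy/Fy = (-10077/27040) / (-10077/1352) = 1/20 ✓

α = 1/20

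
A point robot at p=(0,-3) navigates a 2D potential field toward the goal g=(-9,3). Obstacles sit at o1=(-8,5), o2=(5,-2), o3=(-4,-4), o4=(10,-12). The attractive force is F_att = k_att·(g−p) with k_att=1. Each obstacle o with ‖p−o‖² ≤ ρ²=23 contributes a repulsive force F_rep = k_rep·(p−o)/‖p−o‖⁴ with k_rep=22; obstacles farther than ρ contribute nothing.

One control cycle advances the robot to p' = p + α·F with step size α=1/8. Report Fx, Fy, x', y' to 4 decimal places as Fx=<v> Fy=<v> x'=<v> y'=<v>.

Fx=-8.6955 Fy=6.0761 x'=-1.0869 y'=-2.2405

F_att = 1·(g−p) = 1·(-9,6) = (-9.0000,6.0000)
o1: d²=128 > ρ²=23 → inactive
o2: d²=26 > ρ²=23 → inactive
o3: d²=17 ≤ ρ²=23; F_rep = 22·(4,1)/17² = (0.3045,0.0761)
o4: d²=181 > ρ²=23 → inactive
F = F_att + ΣF_rep = (-8.6955,6.0761)
p' = p + 1/8·F = (-1.0869,-2.2405)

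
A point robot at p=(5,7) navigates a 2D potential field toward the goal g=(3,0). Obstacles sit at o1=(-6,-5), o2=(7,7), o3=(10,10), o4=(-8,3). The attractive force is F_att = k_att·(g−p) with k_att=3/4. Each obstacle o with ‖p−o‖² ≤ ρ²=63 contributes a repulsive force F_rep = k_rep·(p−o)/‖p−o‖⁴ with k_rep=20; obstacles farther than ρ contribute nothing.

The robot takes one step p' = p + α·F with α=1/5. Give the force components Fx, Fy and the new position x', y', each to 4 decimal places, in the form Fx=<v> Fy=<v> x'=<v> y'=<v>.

F_att = 3/4·(g−p) = 3/4·(-2,-7) = (-1.5000,-5.2500)
o1: d²=265 > ρ²=63 → inactive
o2: d²=4 ≤ ρ²=63; F_rep = 20·(-2,0)/4² = (-2.5000,0.0000)
o3: d²=34 ≤ ρ²=63; F_rep = 20·(-5,-3)/34² = (-0.0865,-0.0519)
o4: d²=185 > ρ²=63 → inactive
F = F_att + ΣF_rep = (-4.0865,-5.3019)
p' = p + 1/5·F = (4.1827,5.9396)

Fx=-4.0865 Fy=-5.3019 x'=4.1827 y'=5.9396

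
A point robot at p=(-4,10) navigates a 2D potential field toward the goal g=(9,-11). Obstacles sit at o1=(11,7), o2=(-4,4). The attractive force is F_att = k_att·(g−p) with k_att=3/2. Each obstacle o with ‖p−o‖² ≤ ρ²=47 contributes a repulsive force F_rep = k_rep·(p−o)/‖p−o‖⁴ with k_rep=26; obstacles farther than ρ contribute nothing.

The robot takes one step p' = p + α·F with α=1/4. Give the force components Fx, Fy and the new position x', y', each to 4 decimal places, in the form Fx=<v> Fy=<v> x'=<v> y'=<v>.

F_att = 3/2·(g−p) = 3/2·(13,-21) = (19.5000,-31.5000)
o1: d²=234 > ρ²=47 → inactive
o2: d²=36 ≤ ρ²=47; F_rep = 26·(0,6)/36² = (0.0000,0.1204)
F = F_att + ΣF_rep = (19.5000,-31.3796)
p' = p + 1/4·F = (0.8750,2.1551)

Fx=19.5000 Fy=-31.3796 x'=0.8750 y'=2.1551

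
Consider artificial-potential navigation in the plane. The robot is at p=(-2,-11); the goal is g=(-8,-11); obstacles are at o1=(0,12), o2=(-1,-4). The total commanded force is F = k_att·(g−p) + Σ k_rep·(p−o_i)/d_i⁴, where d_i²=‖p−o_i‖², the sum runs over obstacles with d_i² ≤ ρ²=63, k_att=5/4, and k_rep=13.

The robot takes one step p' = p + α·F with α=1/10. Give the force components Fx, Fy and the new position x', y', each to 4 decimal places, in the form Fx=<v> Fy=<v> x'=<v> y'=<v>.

Fx=-7.5052 Fy=-0.0364 x'=-2.7505 y'=-11.0036

F_att = 5/4·(g−p) = 5/4·(-6,0) = (-7.5000,0.0000)
o1: d²=533 > ρ²=63 → inactive
o2: d²=50 ≤ ρ²=63; F_rep = 13·(-1,-7)/50² = (-0.0052,-0.0364)
F = F_att + ΣF_rep = (-7.5052,-0.0364)
p' = p + 1/10·F = (-2.7505,-11.0036)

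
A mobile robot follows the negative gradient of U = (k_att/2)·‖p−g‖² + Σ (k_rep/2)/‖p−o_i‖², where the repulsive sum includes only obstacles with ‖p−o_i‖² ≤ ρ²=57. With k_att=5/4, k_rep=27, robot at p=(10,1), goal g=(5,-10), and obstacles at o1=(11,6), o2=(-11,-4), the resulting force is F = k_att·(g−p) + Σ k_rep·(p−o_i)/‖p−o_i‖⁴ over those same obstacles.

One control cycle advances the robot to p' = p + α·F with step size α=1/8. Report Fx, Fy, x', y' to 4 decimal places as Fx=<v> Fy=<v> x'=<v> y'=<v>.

F_att = 5/4·(g−p) = 5/4·(-5,-11) = (-6.2500,-13.7500)
o1: d²=26 ≤ ρ²=57; F_rep = 27·(-1,-5)/26² = (-0.0399,-0.1997)
o2: d²=466 > ρ²=57 → inactive
F = F_att + ΣF_rep = (-6.2899,-13.9497)
p' = p + 1/8·F = (9.2138,-0.7437)

Fx=-6.2899 Fy=-13.9497 x'=9.2138 y'=-0.7437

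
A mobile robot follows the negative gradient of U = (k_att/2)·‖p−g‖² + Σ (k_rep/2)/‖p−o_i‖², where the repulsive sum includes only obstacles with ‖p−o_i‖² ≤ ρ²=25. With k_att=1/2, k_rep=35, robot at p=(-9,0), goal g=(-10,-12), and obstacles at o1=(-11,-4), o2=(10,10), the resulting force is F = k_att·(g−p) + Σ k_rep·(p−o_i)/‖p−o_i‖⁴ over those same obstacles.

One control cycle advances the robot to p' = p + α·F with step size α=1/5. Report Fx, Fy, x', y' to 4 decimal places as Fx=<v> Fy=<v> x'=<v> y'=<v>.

Fx=-0.3250 Fy=-5.6500 x'=-9.0650 y'=-1.1300

F_att = 1/2·(g−p) = 1/2·(-1,-12) = (-0.5000,-6.0000)
o1: d²=20 ≤ ρ²=25; F_rep = 35·(2,4)/20² = (0.1750,0.3500)
o2: d²=461 > ρ²=25 → inactive
F = F_att + ΣF_rep = (-0.3250,-5.6500)
p' = p + 1/5·F = (-9.0650,-1.1300)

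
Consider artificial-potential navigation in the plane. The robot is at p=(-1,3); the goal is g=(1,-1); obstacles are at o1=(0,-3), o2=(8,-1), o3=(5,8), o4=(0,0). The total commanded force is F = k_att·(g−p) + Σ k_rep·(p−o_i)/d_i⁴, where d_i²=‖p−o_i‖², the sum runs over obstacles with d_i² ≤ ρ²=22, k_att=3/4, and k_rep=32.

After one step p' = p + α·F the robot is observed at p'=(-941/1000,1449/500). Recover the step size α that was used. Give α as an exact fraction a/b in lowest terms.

F_att = 3/4·(g−p) = 3/4·(2,-4) = (1.5000,-3.0000)
o1: d²=37 > ρ²=22 → inactive
o2: d²=97 > ρ²=22 → inactive
o3: d²=61 > ρ²=22 → inactive
o4: d²=10 ≤ ρ²=22; F_rep = 32·(-1,3)/10² = (-0.3200,0.9600)
F = F_att + ΣF_rep = (1.1800,-2.0400)
Δp = p'−p = (0.0590,-0.1020); α = Δx/Fx = (59/1000) / (59/50) = 1/20
check: Δy/Fy = (-51/500) / (-51/25) = 1/20 ✓

α = 1/20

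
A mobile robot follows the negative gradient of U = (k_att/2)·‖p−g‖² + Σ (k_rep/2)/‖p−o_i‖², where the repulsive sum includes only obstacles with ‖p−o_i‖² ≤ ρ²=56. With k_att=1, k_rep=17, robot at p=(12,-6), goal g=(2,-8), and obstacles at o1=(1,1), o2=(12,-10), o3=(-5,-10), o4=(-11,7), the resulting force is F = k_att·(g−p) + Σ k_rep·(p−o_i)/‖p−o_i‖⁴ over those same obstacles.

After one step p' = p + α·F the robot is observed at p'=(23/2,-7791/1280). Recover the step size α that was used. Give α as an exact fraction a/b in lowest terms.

α = 1/20

F_att = 1·(g−p) = 1·(-10,-2) = (-10.0000,-2.0000)
o1: d²=170 > ρ²=56 → inactive
o2: d²=16 ≤ ρ²=56; F_rep = 17·(0,4)/16² = (0.0000,0.2656)
o3: d²=305 > ρ²=56 → inactive
o4: d²=698 > ρ²=56 → inactive
F = F_att + ΣF_rep = (-10.0000,-1.7344)
Δp = p'−p = (-0.5000,-0.0867); α = Δx/Fx = (-1/2) / (-10) = 1/20
check: Δy/Fy = (-111/1280) / (-111/64) = 1/20 ✓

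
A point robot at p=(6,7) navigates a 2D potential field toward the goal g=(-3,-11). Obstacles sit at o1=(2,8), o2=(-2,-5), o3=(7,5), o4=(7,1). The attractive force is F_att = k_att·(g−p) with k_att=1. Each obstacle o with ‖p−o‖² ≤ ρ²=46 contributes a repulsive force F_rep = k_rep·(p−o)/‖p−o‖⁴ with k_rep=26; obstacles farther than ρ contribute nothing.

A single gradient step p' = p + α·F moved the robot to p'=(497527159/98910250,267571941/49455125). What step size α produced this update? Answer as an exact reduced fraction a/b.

F_att = 1·(g−p) = 1·(-9,-18) = (-9.0000,-18.0000)
o1: d²=17 ≤ ρ²=46; F_rep = 26·(4,-1)/17² = (0.3599,-0.0900)
o2: d²=208 > ρ²=46 → inactive
o3: d²=5 ≤ ρ²=46; F_rep = 26·(-1,2)/5² = (-1.0400,2.0800)
o4: d²=37 ≤ ρ²=46; F_rep = 26·(-1,6)/37² = (-0.0190,0.1140)
F = F_att + ΣF_rep = (-9.6991,-15.8960)
Δp = p'−p = (-0.9699,-1.5896); α = Δx/Fx = (-95934341/98910250) / (-95934341/9891025) = 1/10
check: Δy/Fy = (-78613934/49455125) / (-157227868/9891025) = 1/10 ✓

α = 1/10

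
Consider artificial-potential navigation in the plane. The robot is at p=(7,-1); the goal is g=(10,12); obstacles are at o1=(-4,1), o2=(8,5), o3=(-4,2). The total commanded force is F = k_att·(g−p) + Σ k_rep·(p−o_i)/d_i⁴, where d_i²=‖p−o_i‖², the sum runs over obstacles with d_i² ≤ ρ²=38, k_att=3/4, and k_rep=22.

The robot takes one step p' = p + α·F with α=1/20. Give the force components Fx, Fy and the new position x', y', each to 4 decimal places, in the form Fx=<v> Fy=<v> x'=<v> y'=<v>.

Fx=2.2339 Fy=9.6536 x'=7.1117 y'=-0.5173

F_att = 3/4·(g−p) = 3/4·(3,13) = (2.2500,9.7500)
o1: d²=125 > ρ²=38 → inactive
o2: d²=37 ≤ ρ²=38; F_rep = 22·(-1,-6)/37² = (-0.0161,-0.0964)
o3: d²=130 > ρ²=38 → inactive
F = F_att + ΣF_rep = (2.2339,9.6536)
p' = p + 1/20·F = (7.1117,-0.5173)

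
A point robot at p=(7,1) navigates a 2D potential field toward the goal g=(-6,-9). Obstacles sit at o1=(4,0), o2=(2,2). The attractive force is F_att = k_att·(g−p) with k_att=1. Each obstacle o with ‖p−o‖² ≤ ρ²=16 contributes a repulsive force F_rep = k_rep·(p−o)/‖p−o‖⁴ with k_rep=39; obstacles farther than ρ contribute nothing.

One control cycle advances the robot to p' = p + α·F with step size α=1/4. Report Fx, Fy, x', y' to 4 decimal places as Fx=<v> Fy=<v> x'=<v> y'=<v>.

Fx=-11.8300 Fy=-9.6100 x'=4.0425 y'=-1.4025

F_att = 1·(g−p) = 1·(-13,-10) = (-13.0000,-10.0000)
o1: d²=10 ≤ ρ²=16; F_rep = 39·(3,1)/10² = (1.1700,0.3900)
o2: d²=26 > ρ²=16 → inactive
F = F_att + ΣF_rep = (-11.8300,-9.6100)
p' = p + 1/4·F = (4.0425,-1.4025)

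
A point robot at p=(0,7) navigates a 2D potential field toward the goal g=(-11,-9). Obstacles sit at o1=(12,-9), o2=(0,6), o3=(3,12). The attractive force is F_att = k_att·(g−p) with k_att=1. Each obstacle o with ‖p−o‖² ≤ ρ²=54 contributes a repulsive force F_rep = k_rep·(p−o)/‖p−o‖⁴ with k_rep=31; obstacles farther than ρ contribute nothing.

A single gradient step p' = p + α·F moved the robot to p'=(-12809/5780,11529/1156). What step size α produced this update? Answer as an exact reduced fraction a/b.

F_att = 1·(g−p) = 1·(-11,-16) = (-11.0000,-16.0000)
o1: d²=400 > ρ²=54 → inactive
o2: d²=1 ≤ ρ²=54; F_rep = 31·(0,1)/1² = (0.0000,31.0000)
o3: d²=34 ≤ ρ²=54; F_rep = 31·(-3,-5)/34² = (-0.0804,-0.1341)
F = F_att + ΣF_rep = (-11.0804,14.8659)
Δp = p'−p = (-2.2161,2.9732); α = Δx/Fx = (-12809/5780) / (-12809/1156) = 1/5
check: Δy/Fy = (3437/1156) / (17185/1156) = 1/5 ✓

α = 1/5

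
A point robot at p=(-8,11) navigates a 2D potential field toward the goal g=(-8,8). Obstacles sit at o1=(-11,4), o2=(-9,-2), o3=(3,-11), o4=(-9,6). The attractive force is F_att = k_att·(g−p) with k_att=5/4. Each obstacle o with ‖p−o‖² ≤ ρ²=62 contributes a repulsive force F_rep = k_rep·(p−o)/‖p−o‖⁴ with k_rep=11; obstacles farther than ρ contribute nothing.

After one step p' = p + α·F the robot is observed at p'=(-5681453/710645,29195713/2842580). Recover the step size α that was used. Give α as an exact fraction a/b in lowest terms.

α = 1/5

F_att = 5/4·(g−p) = 5/4·(0,-3) = (0.0000,-3.7500)
o1: d²=58 ≤ ρ²=62; F_rep = 11·(3,7)/58² = (0.0098,0.0229)
o2: d²=170 > ρ²=62 → inactive
o3: d²=605 > ρ²=62 → inactive
o4: d²=26 ≤ ρ²=62; F_rep = 11·(1,5)/26² = (0.0163,0.0814)
F = F_att + ΣF_rep = (0.0261,-3.6457)
Δp = p'−p = (0.0052,-0.7291); α = Δx/Fx = (3707/710645) / (3707/142129) = 1/5
check: Δy/Fy = (-2072667/2842580) / (-2072667/568516) = 1/5 ✓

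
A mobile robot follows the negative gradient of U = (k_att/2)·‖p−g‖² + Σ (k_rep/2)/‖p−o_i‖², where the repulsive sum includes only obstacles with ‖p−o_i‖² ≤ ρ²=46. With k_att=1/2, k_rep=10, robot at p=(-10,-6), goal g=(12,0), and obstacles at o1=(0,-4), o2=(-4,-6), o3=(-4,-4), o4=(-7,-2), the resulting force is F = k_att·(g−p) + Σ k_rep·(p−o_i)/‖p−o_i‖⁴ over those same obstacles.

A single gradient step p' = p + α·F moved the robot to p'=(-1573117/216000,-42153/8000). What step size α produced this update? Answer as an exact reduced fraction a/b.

α = 1/4

F_att = 1/2·(g−p) = 1/2·(22,6) = (11.0000,3.0000)
o1: d²=104 > ρ²=46 → inactive
o2: d²=36 ≤ ρ²=46; F_rep = 10·(-6,0)/36² = (-0.0463,0.0000)
o3: d²=40 ≤ ρ²=46; F_rep = 10·(-6,-2)/40² = (-0.0375,-0.0125)
o4: d²=25 ≤ ρ²=46; F_rep = 10·(-3,-4)/25² = (-0.0480,-0.0640)
F = F_att + ΣF_rep = (10.8682,2.9235)
Δp = p'−p = (2.7171,0.7309); α = Δx/Fx = (586883/216000) / (586883/54000) = 1/4
check: Δy/Fy = (5847/8000) / (5847/2000) = 1/4 ✓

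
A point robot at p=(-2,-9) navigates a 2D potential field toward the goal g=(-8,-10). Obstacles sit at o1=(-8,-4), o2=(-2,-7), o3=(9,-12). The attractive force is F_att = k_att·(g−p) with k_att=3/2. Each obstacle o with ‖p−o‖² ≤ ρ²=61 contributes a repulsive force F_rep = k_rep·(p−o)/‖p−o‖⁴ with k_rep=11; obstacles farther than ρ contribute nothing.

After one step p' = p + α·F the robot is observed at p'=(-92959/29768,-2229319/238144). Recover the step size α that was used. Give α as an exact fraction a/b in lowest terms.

F_att = 3/2·(g−p) = 3/2·(-6,-1) = (-9.0000,-1.5000)
o1: d²=61 ≤ ρ²=61; F_rep = 11·(6,-5)/61² = (0.0177,-0.0148)
o2: d²=4 ≤ ρ²=61; F_rep = 11·(0,-2)/4² = (0.0000,-1.3750)
o3: d²=130 > ρ²=61 → inactive
F = F_att + ΣF_rep = (-8.9823,-2.8898)
Δp = p'−p = (-1.1228,-0.3612); α = Δx/Fx = (-33423/29768) / (-33423/3721) = 1/8
check: Δy/Fy = (-86023/238144) / (-86023/29768) = 1/8 ✓

α = 1/8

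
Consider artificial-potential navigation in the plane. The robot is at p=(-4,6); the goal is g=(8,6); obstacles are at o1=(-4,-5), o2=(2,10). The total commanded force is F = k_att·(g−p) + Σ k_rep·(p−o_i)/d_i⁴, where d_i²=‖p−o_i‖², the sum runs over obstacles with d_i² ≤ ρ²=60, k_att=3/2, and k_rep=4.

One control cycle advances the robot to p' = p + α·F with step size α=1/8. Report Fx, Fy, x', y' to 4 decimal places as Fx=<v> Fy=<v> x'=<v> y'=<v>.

Fx=17.9911 Fy=-0.0059 x'=-1.7511 y'=5.9993

F_att = 3/2·(g−p) = 3/2·(12,0) = (18.0000,0.0000)
o1: d²=121 > ρ²=60 → inactive
o2: d²=52 ≤ ρ²=60; F_rep = 4·(-6,-4)/52² = (-0.0089,-0.0059)
F = F_att + ΣF_rep = (17.9911,-0.0059)
p' = p + 1/8·F = (-1.7511,5.9993)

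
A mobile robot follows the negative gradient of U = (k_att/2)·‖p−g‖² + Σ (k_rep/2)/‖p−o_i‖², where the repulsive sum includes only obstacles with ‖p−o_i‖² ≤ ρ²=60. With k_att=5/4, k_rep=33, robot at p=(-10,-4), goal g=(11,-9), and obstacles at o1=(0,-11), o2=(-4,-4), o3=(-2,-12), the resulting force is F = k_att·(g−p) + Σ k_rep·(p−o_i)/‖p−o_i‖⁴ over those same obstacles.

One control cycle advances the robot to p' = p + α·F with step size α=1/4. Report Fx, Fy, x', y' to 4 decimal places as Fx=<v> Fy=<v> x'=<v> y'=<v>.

F_att = 5/4·(g−p) = 5/4·(21,-5) = (26.2500,-6.2500)
o1: d²=149 > ρ²=60 → inactive
o2: d²=36 ≤ ρ²=60; F_rep = 33·(-6,0)/36² = (-0.1528,0.0000)
o3: d²=128 > ρ²=60 → inactive
F = F_att + ΣF_rep = (26.0972,-6.2500)
p' = p + 1/4·F = (-3.4757,-5.5625)

Fx=26.0972 Fy=-6.2500 x'=-3.4757 y'=-5.5625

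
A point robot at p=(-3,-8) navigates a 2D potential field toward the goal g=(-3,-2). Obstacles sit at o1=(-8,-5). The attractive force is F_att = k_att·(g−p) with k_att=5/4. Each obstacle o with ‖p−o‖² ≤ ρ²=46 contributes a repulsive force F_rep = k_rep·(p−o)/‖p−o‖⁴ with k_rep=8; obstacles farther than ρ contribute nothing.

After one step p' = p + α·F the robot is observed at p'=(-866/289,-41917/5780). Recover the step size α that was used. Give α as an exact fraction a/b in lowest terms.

α = 1/10

F_att = 5/4·(g−p) = 5/4·(0,6) = (0.0000,7.5000)
o1: d²=34 ≤ ρ²=46; F_rep = 8·(5,-3)/34² = (0.0346,-0.0208)
F = F_att + ΣF_rep = (0.0346,7.4792)
Δp = p'−p = (0.0035,0.7479); α = Δx/Fx = (1/289) / (10/289) = 1/10
check: Δy/Fy = (4323/5780) / (4323/578) = 1/10 ✓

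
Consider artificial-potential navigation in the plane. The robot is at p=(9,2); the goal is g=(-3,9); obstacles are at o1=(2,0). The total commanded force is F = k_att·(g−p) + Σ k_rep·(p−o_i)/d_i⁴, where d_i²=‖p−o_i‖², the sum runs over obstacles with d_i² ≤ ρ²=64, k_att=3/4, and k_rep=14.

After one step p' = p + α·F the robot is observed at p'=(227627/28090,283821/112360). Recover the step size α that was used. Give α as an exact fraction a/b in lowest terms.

α = 1/10

F_att = 3/4·(g−p) = 3/4·(-12,7) = (-9.0000,5.2500)
o1: d²=53 ≤ ρ²=64; F_rep = 14·(7,2)/53² = (0.0349,0.0100)
F = F_att + ΣF_rep = (-8.9651,5.2600)
Δp = p'−p = (-0.8965,0.5260); α = Δx/Fx = (-25183/28090) / (-25183/2809) = 1/10
check: Δy/Fy = (59101/112360) / (59101/11236) = 1/10 ✓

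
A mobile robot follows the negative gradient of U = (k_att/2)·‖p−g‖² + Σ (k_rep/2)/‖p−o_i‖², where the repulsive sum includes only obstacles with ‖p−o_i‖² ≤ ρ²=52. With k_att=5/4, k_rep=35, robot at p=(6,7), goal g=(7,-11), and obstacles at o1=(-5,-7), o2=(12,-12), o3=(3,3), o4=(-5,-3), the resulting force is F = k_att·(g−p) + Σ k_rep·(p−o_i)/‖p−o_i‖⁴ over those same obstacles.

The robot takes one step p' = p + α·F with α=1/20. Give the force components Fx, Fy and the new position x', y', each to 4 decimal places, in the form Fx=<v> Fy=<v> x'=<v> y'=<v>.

Fx=1.4180 Fy=-22.2760 x'=6.0709 y'=5.8862

F_att = 5/4·(g−p) = 5/4·(1,-18) = (1.2500,-22.5000)
o1: d²=317 > ρ²=52 → inactive
o2: d²=397 > ρ²=52 → inactive
o3: d²=25 ≤ ρ²=52; F_rep = 35·(3,4)/25² = (0.1680,0.2240)
o4: d²=221 > ρ²=52 → inactive
F = F_att + ΣF_rep = (1.4180,-22.2760)
p' = p + 1/20·F = (6.0709,5.8862)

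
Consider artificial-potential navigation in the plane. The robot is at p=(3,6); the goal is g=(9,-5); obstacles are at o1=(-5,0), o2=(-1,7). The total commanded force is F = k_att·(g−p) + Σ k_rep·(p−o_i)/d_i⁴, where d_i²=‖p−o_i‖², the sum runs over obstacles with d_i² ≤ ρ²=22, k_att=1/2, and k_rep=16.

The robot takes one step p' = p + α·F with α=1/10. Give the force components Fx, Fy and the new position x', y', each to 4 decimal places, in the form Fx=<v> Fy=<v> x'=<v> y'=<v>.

Fx=3.2215 Fy=-5.5554 x'=3.3221 y'=5.4445

F_att = 1/2·(g−p) = 1/2·(6,-11) = (3.0000,-5.5000)
o1: d²=100 > ρ²=22 → inactive
o2: d²=17 ≤ ρ²=22; F_rep = 16·(4,-1)/17² = (0.2215,-0.0554)
F = F_att + ΣF_rep = (3.2215,-5.5554)
p' = p + 1/10·F = (3.3221,5.4445)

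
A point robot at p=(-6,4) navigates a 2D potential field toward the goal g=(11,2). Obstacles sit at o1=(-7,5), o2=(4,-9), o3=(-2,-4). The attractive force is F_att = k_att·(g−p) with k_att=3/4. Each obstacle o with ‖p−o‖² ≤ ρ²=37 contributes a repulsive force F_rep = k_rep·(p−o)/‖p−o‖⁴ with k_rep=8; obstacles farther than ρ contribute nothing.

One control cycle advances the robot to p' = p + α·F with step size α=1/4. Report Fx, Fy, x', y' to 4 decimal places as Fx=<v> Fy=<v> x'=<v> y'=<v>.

F_att = 3/4·(g−p) = 3/4·(17,-2) = (12.7500,-1.5000)
o1: d²=2 ≤ ρ²=37; F_rep = 8·(1,-1)/2² = (2.0000,-2.0000)
o2: d²=269 > ρ²=37 → inactive
o3: d²=80 > ρ²=37 → inactive
F = F_att + ΣF_rep = (14.7500,-3.5000)
p' = p + 1/4·F = (-2.3125,3.1250)

Fx=14.7500 Fy=-3.5000 x'=-2.3125 y'=3.1250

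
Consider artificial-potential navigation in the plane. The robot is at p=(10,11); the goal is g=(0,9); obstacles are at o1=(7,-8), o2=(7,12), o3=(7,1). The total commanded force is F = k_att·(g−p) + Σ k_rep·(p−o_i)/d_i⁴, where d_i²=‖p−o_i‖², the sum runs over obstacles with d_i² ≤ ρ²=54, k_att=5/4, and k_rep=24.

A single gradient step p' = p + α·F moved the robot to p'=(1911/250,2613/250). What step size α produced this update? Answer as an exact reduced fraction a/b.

F_att = 5/4·(g−p) = 5/4·(-10,-2) = (-12.5000,-2.5000)
o1: d²=370 > ρ²=54 → inactive
o2: d²=10 ≤ ρ²=54; F_rep = 24·(3,-1)/10² = (0.7200,-0.2400)
o3: d²=109 > ρ²=54 → inactive
F = F_att + ΣF_rep = (-11.7800,-2.7400)
Δp = p'−p = (-2.3560,-0.5480); α = Δx/Fx = (-589/250) / (-589/50) = 1/5
check: Δy/Fy = (-137/250) / (-137/50) = 1/5 ✓

α = 1/5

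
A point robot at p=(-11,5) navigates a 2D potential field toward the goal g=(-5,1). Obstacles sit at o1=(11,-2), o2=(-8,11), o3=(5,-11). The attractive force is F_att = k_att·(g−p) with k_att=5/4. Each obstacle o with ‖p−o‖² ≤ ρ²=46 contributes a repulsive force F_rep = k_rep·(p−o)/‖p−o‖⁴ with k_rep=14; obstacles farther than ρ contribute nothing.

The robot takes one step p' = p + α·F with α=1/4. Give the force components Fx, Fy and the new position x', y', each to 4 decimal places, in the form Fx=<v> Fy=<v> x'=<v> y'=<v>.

Fx=7.4793 Fy=-5.0415 x'=-9.1302 y'=3.7396

F_att = 5/4·(g−p) = 5/4·(6,-4) = (7.5000,-5.0000)
o1: d²=533 > ρ²=46 → inactive
o2: d²=45 ≤ ρ²=46; F_rep = 14·(-3,-6)/45² = (-0.0207,-0.0415)
o3: d²=512 > ρ²=46 → inactive
F = F_att + ΣF_rep = (7.4793,-5.0415)
p' = p + 1/4·F = (-9.1302,3.7396)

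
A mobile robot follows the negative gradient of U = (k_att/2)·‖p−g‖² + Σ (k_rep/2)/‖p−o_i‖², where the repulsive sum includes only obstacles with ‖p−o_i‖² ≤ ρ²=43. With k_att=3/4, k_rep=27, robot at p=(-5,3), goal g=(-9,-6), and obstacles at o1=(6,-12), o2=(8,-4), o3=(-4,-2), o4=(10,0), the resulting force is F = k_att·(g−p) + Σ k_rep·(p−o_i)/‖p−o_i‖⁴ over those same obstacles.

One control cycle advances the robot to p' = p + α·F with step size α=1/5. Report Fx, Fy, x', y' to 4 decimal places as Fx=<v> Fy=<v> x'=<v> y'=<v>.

F_att = 3/4·(g−p) = 3/4·(-4,-9) = (-3.0000,-6.7500)
o1: d²=346 > ρ²=43 → inactive
o2: d²=218 > ρ²=43 → inactive
o3: d²=26 ≤ ρ²=43; F_rep = 27·(-1,5)/26² = (-0.0399,0.1997)
o4: d²=234 > ρ²=43 → inactive
F = F_att + ΣF_rep = (-3.0399,-6.5503)
p' = p + 1/5·F = (-5.6080,1.6899)

Fx=-3.0399 Fy=-6.5503 x'=-5.6080 y'=1.6899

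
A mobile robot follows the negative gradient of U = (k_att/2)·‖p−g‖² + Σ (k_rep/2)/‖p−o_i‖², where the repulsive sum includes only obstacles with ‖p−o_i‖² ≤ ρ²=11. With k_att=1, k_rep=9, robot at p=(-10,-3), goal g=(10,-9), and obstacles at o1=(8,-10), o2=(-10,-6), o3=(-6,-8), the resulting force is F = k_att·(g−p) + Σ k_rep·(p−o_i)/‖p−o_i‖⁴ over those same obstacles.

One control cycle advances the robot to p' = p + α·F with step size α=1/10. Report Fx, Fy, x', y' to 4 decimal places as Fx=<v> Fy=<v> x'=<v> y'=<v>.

Fx=20.0000 Fy=-5.6667 x'=-8.0000 y'=-3.5667

F_att = 1·(g−p) = 1·(20,-6) = (20.0000,-6.0000)
o1: d²=373 > ρ²=11 → inactive
o2: d²=9 ≤ ρ²=11; F_rep = 9·(0,3)/9² = (0.0000,0.3333)
o3: d²=41 > ρ²=11 → inactive
F = F_att + ΣF_rep = (20.0000,-5.6667)
p' = p + 1/10·F = (-8.0000,-3.5667)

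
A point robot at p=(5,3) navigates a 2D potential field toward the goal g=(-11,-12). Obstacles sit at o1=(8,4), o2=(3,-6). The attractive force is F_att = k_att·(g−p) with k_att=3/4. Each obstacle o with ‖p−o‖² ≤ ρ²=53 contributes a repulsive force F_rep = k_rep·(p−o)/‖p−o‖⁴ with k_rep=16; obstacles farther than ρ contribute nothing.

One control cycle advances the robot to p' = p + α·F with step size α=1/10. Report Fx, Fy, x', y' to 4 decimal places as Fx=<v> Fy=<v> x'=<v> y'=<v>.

F_att = 3/4·(g−p) = 3/4·(-16,-15) = (-12.0000,-11.2500)
o1: d²=10 ≤ ρ²=53; F_rep = 16·(-3,-1)/10² = (-0.4800,-0.1600)
o2: d²=85 > ρ²=53 → inactive
F = F_att + ΣF_rep = (-12.4800,-11.4100)
p' = p + 1/10·F = (3.7520,1.8590)

Fx=-12.4800 Fy=-11.4100 x'=3.7520 y'=1.8590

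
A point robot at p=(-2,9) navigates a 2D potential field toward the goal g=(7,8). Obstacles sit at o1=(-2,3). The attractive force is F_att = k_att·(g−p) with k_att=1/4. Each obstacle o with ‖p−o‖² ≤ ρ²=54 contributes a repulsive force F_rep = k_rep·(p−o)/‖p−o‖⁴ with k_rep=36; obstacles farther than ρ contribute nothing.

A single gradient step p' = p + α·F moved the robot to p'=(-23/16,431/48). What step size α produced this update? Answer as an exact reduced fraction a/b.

F_att = 1/4·(g−p) = 1/4·(9,-1) = (2.2500,-0.2500)
o1: d²=36 ≤ ρ²=54; F_rep = 36·(0,6)/36² = (0.0000,0.1667)
F = F_att + ΣF_rep = (2.2500,-0.0833)
Δp = p'−p = (0.5625,-0.0208); α = Δx/Fx = (9/16) / (9/4) = 1/4
check: Δy/Fy = (-1/48) / (-1/12) = 1/4 ✓

α = 1/4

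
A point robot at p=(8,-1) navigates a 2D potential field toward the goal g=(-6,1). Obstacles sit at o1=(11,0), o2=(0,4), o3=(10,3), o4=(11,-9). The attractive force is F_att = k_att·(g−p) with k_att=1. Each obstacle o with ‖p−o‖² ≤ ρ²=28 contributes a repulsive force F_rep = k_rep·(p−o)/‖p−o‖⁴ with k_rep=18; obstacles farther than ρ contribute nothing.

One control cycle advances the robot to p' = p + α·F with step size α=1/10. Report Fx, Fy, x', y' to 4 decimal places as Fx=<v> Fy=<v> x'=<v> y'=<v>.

F_att = 1·(g−p) = 1·(-14,2) = (-14.0000,2.0000)
o1: d²=10 ≤ ρ²=28; F_rep = 18·(-3,-1)/10² = (-0.5400,-0.1800)
o2: d²=89 > ρ²=28 → inactive
o3: d²=20 ≤ ρ²=28; F_rep = 18·(-2,-4)/20² = (-0.0900,-0.1800)
o4: d²=73 > ρ²=28 → inactive
F = F_att + ΣF_rep = (-14.6300,1.6400)
p' = p + 1/10·F = (6.5370,-0.8360)

Fx=-14.6300 Fy=1.6400 x'=6.5370 y'=-0.8360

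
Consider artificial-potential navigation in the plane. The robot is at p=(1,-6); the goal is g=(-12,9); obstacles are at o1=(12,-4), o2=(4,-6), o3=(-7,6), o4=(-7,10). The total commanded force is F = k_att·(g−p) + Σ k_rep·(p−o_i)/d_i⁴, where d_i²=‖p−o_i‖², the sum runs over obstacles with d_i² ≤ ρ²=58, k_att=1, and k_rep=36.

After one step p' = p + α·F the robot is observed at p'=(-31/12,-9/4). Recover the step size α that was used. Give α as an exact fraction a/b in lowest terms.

α = 1/4

F_att = 1·(g−p) = 1·(-13,15) = (-13.0000,15.0000)
o1: d²=125 > ρ²=58 → inactive
o2: d²=9 ≤ ρ²=58; F_rep = 36·(-3,0)/9² = (-1.3333,0.0000)
o3: d²=208 > ρ²=58 → inactive
o4: d²=320 > ρ²=58 → inactive
F = F_att + ΣF_rep = (-14.3333,15.0000)
Δp = p'−p = (-3.5833,3.7500); α = Δx/Fx = (-43/12) / (-43/3) = 1/4
check: Δy/Fy = (15/4) / (15) = 1/4 ✓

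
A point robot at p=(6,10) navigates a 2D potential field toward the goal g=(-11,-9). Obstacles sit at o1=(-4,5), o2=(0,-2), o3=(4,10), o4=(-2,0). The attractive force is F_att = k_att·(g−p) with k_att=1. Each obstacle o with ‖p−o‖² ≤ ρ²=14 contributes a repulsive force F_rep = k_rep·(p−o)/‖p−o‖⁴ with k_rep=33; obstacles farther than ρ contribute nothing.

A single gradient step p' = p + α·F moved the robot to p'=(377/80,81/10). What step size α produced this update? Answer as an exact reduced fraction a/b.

α = 1/10

F_att = 1·(g−p) = 1·(-17,-19) = (-17.0000,-19.0000)
o1: d²=125 > ρ²=14 → inactive
o2: d²=180 > ρ²=14 → inactive
o3: d²=4 ≤ ρ²=14; F_rep = 33·(2,0)/4² = (4.1250,0.0000)
o4: d²=164 > ρ²=14 → inactive
F = F_att + ΣF_rep = (-12.8750,-19.0000)
Δp = p'−p = (-1.2875,-1.9000); α = Δx/Fx = (-103/80) / (-103/8) = 1/10
check: Δy/Fy = (-19/10) / (-19) = 1/10 ✓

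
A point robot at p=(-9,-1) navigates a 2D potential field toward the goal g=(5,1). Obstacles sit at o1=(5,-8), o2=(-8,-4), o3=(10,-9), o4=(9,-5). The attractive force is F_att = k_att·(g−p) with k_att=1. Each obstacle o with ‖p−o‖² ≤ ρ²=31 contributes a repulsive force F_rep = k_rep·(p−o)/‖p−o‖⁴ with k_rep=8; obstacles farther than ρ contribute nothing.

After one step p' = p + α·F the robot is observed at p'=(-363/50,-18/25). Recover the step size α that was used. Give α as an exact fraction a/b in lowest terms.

F_att = 1·(g−p) = 1·(14,2) = (14.0000,2.0000)
o1: d²=245 > ρ²=31 → inactive
o2: d²=10 ≤ ρ²=31; F_rep = 8·(-1,3)/10² = (-0.0800,0.2400)
o3: d²=425 > ρ²=31 → inactive
o4: d²=340 > ρ²=31 → inactive
F = F_att + ΣF_rep = (13.9200,2.2400)
Δp = p'−p = (1.7400,0.2800); α = Δx/Fx = (87/50) / (348/25) = 1/8
check: Δy/Fy = (7/25) / (56/25) = 1/8 ✓

α = 1/8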